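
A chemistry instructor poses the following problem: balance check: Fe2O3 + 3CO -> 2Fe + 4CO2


Equation: Fe2O3 + 3CO -> 2Fe + 4CO2
Check atoms: C: 3≠4, Fe: 2=2, O: 6≠8
Not balanced

No, not balanced


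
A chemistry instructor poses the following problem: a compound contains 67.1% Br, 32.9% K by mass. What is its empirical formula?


Assume 100 g sample. Moles of each element:
  Br: 67.1/79.9 = 0.84 mol
  K: 32.9/39.1 = 0.841 mol
Divide by smallest (0.84):
  Br: 0.84/0.84 = 1.0
  K: 0.841/0.84 = 1.0
Empirical formula: KBr

KBr


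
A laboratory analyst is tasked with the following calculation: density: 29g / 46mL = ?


ρ = mass/volume
= 29/46
= 0.63 g/mL

0.63 g/mL


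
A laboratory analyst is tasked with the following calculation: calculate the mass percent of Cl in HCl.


M(HCl) = 1×1.008 + 1×35.45 = 36.458 g/mol
Mass of Cl = 1 × 35.45 = 35.45 g/mol
% Cl = 35.45/36.458 × 100 = 97.24%

97.24%


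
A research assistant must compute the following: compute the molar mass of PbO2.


M(PbO2) = 1×207.2 + 2×16.0
= 207.2 + 32.0
= 239.2 g/mol

239.2 g/mol


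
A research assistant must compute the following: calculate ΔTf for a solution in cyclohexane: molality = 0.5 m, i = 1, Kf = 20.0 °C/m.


ΔTf = Kf × m × i
= 20.0 × 0.5 × 1
= 10.0 °C

10.0 °C


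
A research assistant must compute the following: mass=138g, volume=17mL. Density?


ρ = mass/volume
= 138/17
= 8.118 g/mL

8.118 g/mL


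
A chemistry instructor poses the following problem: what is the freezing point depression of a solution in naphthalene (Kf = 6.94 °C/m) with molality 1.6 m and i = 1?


ΔTf = Kf × m × i
= 6.94 × 1.6 × 1
= 11.104 °C

11.104 °C


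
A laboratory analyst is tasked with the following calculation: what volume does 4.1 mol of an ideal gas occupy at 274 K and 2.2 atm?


PV = nRT  (R = 0.08206 L·atm/(mol·K))
V = nRT/P = 4.1×0.08206×274/2.2
= 41.903 L

41.903 L


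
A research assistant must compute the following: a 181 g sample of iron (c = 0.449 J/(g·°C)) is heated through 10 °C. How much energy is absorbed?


q = mcΔT = 181 × 0.449 × 10
= 812.69 J

812.69 J


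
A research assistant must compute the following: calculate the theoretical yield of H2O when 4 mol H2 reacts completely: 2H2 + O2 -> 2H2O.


Mole ratio H2O:H2 = 2:2
n(H2O) = 4 × 2/2 = 4.000 mol
mass = 4.000 × 18.02 = 72.08 g

72.08 g


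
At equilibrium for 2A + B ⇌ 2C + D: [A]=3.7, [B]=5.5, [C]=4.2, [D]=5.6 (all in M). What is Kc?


Kc = [C]^2[D]/([A]^2[B])
= (4.2^2 × 5.6^1)/(3.7^2 × 5.5^1)
= 98.784/75.295
= 1.312

1.312


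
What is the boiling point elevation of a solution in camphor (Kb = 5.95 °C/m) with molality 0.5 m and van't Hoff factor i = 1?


ΔTb = Kb × m × i
= 5.95 × 0.5 × 1
= 2.975 °C

2.975 °C


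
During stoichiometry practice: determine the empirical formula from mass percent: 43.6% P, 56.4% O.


Assume 100 g sample. Moles of each element:
  P: 43.6/30.97 = 1.408 mol
  O: 56.4/16.0 = 3.525 mol
Divide by smallest (1.408):
  P: 1.408/1.408 = 1.0
  O: 3.525/1.408 = 2.5
Multiply all ratios by 2 to obtain whole numbers.
Empirical formula: P2O5

P2O5


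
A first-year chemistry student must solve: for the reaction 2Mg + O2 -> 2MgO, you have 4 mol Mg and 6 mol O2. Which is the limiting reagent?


Mole ratio available / coefficient:
  Mg: 4/2 = 2.000
  O2: 6/1 = 6.000
Smaller ratio is limiting.

Mg


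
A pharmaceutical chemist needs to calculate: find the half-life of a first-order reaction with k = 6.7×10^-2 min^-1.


t½ = ln2/k = 0.693147/(6.7×10^-2 min^-1)
= 10.35 min

10.35 min


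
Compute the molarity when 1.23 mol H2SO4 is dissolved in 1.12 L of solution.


M = n/V = 1.23/1.12 = 1.098 mol/L

1.098 M


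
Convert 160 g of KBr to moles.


M(KBr) = 119.0 g/mol
n = mass/M = 160/119.0 = 1.3445 mol

1.3445 mol


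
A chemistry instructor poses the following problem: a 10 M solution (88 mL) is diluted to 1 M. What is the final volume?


C1V1 = C2V2
10 × 88 = 1 × V2
V2 = 880/1 = 880.0 mL

880.0 mL


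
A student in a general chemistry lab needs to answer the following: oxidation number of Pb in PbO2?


x + 2(-2) = 0, so x = +4
Oxidation number: +4

+4


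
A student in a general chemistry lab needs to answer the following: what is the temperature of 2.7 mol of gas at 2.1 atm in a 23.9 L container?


PV = nRT  (R = 0.08206 L·atm/(mol·K))
T = PV/(nR) = 2.1×23.9/(2.7×0.08206)
= 50.19/0.221562
= 226.53 K

226.53 K


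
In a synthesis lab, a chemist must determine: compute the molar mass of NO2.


M(NO2) = 1×14.01 + 2×16.0
= 14.01 + 32.0
= 46.01 g/mol

46.01 g/mol


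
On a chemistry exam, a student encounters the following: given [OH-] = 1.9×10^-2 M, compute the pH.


pOH = -log10([OH-]) = -log10(1.9×10^-2)
= 2 - log10(1.9) = 1.72
pH = 14 - pOH = 14 - 1.72 = 12.28

12.28


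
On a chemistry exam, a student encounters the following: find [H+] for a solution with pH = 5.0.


[H+] = 10^(-pH) = 10^(-5.0)
= 1.0×10^-5 M

1.0×10^-5 M


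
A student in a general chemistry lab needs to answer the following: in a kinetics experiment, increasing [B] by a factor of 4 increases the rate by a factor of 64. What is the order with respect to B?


rate ∝ [B]^n
4^n = 64 → n = 3
Order in B: 3

3


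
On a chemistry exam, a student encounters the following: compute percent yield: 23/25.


% yield = actual/theoretical × 100
= 23/25 × 100
= 92.0%

92.0%


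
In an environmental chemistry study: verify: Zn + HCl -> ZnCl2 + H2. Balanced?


Equation: Zn + HCl -> ZnCl2 + H2
Check atoms: Cl: 1≠2, H: 1≠2, Zn: 1=1
Not balanced

No, not balanced


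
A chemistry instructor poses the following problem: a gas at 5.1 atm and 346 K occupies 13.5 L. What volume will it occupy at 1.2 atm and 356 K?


P1V1/T1 = P2V2/T2
V2 = P1V1T2/(T1P2)
= 5.1×13.5×356/(346×1.2)
= 59.033 L

59.033 L


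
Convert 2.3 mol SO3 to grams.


M(SO3) = 80.07 g/mol
mass = n × M = 2.3 × 80.07 = 184.16 g

184.16 g


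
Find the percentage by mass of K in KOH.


M(KOH) = 1×39.1 + 1×16.0 + 1×1.008 = 56.108 g/mol
Mass of K = 1 × 39.1 = 39.10 g/mol
% K = 39.10/56.108 × 100 = 69.69%

69.69%


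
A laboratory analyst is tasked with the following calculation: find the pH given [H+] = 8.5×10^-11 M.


pH = -log10([H+]) = -log10(8.5×10^-11)
= 11 - log10(8.5)
= 11 - 0.93
= 10.07

10.07


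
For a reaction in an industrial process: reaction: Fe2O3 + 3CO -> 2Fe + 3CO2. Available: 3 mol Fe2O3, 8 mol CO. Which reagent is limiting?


Mole ratio available / coefficient:
  Fe2O3: 3/1 = 3.000
  CO: 8/3 = 2.667
Smaller ratio is limiting.

CO


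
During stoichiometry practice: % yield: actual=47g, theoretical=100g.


% yield = actual/theoretical × 100
= 47/100 × 100
= 47.0%

47.0%


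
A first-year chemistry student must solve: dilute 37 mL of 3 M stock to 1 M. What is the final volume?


C1V1 = C2V2
3 × 37 = 1 × V2
V2 = 111/1 = 111.0 mL

111.0 mL


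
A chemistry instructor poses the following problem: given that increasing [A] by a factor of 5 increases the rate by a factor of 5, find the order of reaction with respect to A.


rate ∝ [A]^n
5^n = 5 → n = 1
Order in A: 1

1


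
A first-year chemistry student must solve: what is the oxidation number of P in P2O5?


2x + 5(-2) = 0, so x = +5
Oxidation number: +5

+5


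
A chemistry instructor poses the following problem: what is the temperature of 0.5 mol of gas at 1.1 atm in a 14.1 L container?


PV = nRT  (R = 0.08206 L·atm/(mol·K))
T = PV/(nR) = 1.1×14.1/(0.5×0.08206)
= 15.51/0.041030
= 378.02 K

378.02 K


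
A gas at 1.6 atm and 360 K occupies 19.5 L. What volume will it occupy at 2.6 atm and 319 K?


P1V1/T1 = P2V2/T2
V2 = P1V1T2/(T1P2)
= 1.6×19.5×319/(360×2.6)
= 10.633 L

10.633 L


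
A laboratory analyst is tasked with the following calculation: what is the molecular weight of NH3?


M(NH3) = 1×14.01 + 3×1.008
= 14.01 + 3.02
= 17.03 g/mol

17.03 g/mol


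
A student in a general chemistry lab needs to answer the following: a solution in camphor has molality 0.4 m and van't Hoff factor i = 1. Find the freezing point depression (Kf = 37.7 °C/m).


ΔTf = Kf × m × i
= 37.7 × 0.4 × 1
= 15.08 °C

15.08 °C


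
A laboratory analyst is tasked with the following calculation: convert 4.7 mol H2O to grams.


M(H2O) = 18.02 g/mol
mass = n × M = 4.7 × 18.02 = 84.69 g

84.69 g


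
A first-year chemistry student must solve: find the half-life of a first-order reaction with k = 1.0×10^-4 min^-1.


t½ = ln2/k = 0.693147/(1.0×10^-4 min^-1)
= 6931 min

6931 min


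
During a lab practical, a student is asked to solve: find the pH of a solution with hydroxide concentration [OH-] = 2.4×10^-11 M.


pOH = -log10([OH-]) = -log10(2.4×10^-11)
= 11 - log10(2.4) = 10.62
pH = 14 - pOH = 14 - 10.62 = 3.38

3.38


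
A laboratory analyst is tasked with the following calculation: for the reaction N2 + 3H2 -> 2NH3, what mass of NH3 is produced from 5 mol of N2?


Mole ratio NH3:N2 = 2:1
n(NH3) = 5 × 2/1 = 10.000 mol
mass = 10.000 × 17.03 = 170.3 g

170.3 g


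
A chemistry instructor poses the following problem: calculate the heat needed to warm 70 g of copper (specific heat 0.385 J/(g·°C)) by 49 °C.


q = mcΔT = 70 × 0.385 × 49
= 1320.55 J

1320.55 J


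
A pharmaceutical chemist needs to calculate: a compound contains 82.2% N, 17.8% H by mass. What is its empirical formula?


Assume 100 g sample. Moles of each element:
  N: 82.2/14.01 = 5.867 mol
  H: 17.8/1.008 = 17.659 mol
Divide by smallest (5.867):
  N: 5.867/5.867 = 1.0
  H: 17.659/5.867 = 3.01
Empirical formula: NH3

NH3


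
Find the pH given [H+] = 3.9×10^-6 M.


pH = -log10([H+]) = -log10(3.9×10^-6)
= 6 - log10(3.9)
= 6 - 0.59
= 5.41

5.41


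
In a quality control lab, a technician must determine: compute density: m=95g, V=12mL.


ρ = mass/volume
= 95/12
= 7.917 g/mL

7.917 g/mL


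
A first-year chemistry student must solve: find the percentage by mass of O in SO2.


M(SO2) = 1×32.07 + 2×16.0 = 64.07 g/mol
Mass of O = 2 × 16.0 = 32.00 g/mol
% O = 32.00/64.07 × 100 = 49.95%

49.95%


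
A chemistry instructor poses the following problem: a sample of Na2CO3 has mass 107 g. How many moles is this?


M(Na2CO3) = 105.99 g/mol
n = mass/M = 107/105.99 = 1.0095 mol

1.0095 mol


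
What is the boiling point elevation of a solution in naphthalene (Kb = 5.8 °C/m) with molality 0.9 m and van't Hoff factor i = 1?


ΔTb = Kb × m × i
= 5.8 × 0.9 × 1
= 5.22 °C

5.22 °C


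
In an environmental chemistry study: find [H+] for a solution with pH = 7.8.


[H+] = 10^(-pH) = 10^(-7.8)
= 1.58×10^-8 M

1.58×10^-8 M


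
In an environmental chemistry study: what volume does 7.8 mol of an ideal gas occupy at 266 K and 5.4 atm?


PV = nRT  (R = 0.08206 L·atm/(mol·K))
V = nRT/P = 7.8×0.08206×266/5.4
= 31.529 L

31.529 L


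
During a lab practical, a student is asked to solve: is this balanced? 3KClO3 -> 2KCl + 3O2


Equation: 3KClO3 -> 2KCl + 3O2
Check atoms: Cl: 3≠2, K: 3≠2, O: 9≠6
Not balanced

No, not balanced


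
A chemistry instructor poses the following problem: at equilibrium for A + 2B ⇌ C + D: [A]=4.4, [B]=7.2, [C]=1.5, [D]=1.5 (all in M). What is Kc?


Kc = [C][D]/([A][B]^2)
= (1.5^1 × 1.5^1)/(4.4^1 × 7.2^2)
= 2.25/228.096
= 0.009864

0.009864


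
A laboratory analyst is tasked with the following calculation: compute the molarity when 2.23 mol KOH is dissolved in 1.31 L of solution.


M = n/V = 2.23/1.31 = 1.702 mol/L

1.702 M


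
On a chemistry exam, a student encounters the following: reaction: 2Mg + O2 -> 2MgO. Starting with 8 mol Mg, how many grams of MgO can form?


Mole ratio MgO:Mg = 2:2
n(MgO) = 8 × 2/2 = 8.000 mol
mass = 8.000 × 40.31 = 322.48 g

322.48 g


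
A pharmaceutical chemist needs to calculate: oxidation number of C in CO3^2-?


x + 3(-2) = -2, so x = +4
Oxidation number: +4

+4


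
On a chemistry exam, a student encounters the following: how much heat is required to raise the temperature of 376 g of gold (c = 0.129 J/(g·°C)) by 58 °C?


q = mcΔT = 376 × 0.129 × 58
= 2813.23 J

2813.23 J


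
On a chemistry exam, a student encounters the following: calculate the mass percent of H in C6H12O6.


M(C6H12O6) = 6×12.01 + 12×1.008 + 6×16.0 = 180.156 g/mol
Mass of H = 12 × 1.008 = 12.096 g/mol
% H = 12.096/180.156 × 100 = 6.71%

6.71%


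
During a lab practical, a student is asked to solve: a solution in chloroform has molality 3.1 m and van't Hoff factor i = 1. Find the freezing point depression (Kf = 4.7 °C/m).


ΔTf = Kf × m × i
= 4.7 × 3.1 × 1
= 14.57 °C

14.57 °C


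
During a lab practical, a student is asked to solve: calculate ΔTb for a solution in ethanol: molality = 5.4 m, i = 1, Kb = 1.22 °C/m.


ΔTb = Kb × m × i
= 1.22 × 5.4 × 1
= 6.588 °C

6.588 °C


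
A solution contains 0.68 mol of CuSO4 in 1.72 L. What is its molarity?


M = n/V = 0.68/1.72 = 0.395 mol/L

0.395 M


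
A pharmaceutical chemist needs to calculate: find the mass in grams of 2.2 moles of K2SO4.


M(K2SO4) = 174.27 g/mol
mass = n × M = 2.2 × 174.27 = 383.39 g

383.39 g


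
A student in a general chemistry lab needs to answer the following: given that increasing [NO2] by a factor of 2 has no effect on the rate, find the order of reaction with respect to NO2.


rate ∝ [NO2]^n
rate ∝ [NO2]^0
Order in NO2: 0

0


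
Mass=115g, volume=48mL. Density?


ρ = mass/volume
= 115/48
= 2.396 g/mL

2.396 g/mL


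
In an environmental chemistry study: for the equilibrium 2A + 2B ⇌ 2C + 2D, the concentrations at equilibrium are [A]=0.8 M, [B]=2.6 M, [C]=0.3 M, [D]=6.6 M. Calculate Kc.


Kc = [C]^2[D]^2/([A]^2[B]^2)
= (0.3^2 × 6.6^2)/(0.8^2 × 2.6^2)
= 3.9204/4.3264
= 0.9062

0.9062


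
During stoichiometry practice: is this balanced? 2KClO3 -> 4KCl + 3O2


Equation: 2KClO3 -> 4KCl + 3O2
Check atoms: Cl: 2≠4, K: 2≠4, O: 6=6
Not balanced

No, not balanced


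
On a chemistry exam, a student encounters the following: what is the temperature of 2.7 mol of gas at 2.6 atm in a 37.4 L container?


PV = nRT  (R = 0.08206 L·atm/(mol·K))
T = PV/(nR) = 2.6×37.4/(2.7×0.08206)
= 97.24/0.221562
= 438.88 K

438.88 K


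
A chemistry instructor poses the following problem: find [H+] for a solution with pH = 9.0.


[H+] = 10^(-pH) = 10^(-9.0)
= 1.0×10^-9 M

1.0×10^-9 M


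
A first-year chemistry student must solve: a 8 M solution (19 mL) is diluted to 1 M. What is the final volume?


C1V1 = C2V2
8 × 19 = 1 × V2
V2 = 152/1 = 152.0 mL

152.0 mL


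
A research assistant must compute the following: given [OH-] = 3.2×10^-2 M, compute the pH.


pOH = -log10([OH-]) = -log10(3.2×10^-2)
= 2 - log10(3.2) = 1.49
pH = 14 - pOH = 14 - 1.49 = 12.51

12.51


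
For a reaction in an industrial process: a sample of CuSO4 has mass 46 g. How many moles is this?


M(CuSO4) = 159.62 g/mol
n = mass/M = 46/159.62 = 0.2882 mol

0.2882 mol


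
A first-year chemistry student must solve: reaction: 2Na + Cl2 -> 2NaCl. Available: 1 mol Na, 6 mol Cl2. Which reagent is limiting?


Mole ratio available / coefficient:
  Na: 1/2 = 0.500
  Cl2: 6/1 = 6.000
Smaller ratio is limiting.

Na


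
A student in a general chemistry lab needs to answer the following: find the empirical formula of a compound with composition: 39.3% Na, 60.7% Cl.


Assume 100 g sample. Moles of each element:
  Na: 39.3/22.99 = 1.709 mol
  Cl: 60.7/35.45 = 1.712 mol
Divide by smallest (1.709):
  Na: 1.709/1.709 = 1.0
  Cl: 1.712/1.709 = 1.0
Empirical formula: NaCl

NaCl


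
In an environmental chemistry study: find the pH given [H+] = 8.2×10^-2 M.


pH = -log10([H+]) = -log10(8.2×10^-2)
= 2 - log10(8.2)
= 2 - 0.91
= 1.09

1.09


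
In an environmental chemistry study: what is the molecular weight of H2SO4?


M(H2SO4) = 2×1.008 + 1×32.07 + 4×16.0
= 2.02 + 32.07 + 64.0
= 98.09 g/mol

98.09 g/mol


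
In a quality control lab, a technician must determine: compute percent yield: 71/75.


% yield = actual/theoretical × 100
= 71/75 × 100
= 94.67%

94.67%


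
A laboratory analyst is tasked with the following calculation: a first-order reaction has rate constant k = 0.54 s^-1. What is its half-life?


t½ = ln2/k = 0.693147/(0.54 s^-1)
= 1.284 s

1.284 s


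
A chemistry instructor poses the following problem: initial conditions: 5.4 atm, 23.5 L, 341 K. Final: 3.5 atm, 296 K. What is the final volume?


P1V1/T1 = P2V2/T2
V2 = P1V1T2/(T1P2)
= 5.4×23.5×296/(341×3.5)
= 31.472 L

31.472 L


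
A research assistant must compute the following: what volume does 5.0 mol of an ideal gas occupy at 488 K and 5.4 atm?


PV = nRT  (R = 0.08206 L·atm/(mol·K))
V = nRT/P = 5.0×0.08206×488/5.4
= 37.079 L

37.079 L


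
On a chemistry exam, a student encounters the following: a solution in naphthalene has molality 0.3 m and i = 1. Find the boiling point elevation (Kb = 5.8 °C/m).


ΔTb = Kb × m × i
= 5.8 × 0.3 × 1
= 1.74 °C

1.74 °C


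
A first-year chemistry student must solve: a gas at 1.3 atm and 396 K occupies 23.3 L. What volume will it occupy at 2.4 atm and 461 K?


P1V1/T1 = P2V2/T2
V2 = P1V1T2/(T1P2)
= 1.3×23.3×461/(396×2.4)
= 14.692 L

14.692 L


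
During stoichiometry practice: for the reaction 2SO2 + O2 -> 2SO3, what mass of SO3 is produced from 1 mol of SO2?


Mole ratio SO3:SO2 = 2:2
n(SO3) = 1 × 2/2 = 1.000 mol
mass = 1.000 × 80.07 = 80.07 g

80.07 g


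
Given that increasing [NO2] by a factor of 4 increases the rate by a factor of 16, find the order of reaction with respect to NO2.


rate ∝ [NO2]^n
4^n = 16 → n = 2
Order in NO2: 2

2


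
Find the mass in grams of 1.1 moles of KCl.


M(KCl) = 74.55 g/mol
mass = n × M = 1.1 × 74.55 = 82.01 g

82.01 g


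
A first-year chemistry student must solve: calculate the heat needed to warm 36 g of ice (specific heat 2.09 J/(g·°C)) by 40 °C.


q = mcΔT = 36 × 2.09 × 40
= 3009.60 J

3009.60 J


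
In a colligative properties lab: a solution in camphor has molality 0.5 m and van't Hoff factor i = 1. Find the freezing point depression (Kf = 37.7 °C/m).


ΔTf = Kf × m × i
= 37.7 × 0.5 × 1
= 18.85 °C

18.85 °C


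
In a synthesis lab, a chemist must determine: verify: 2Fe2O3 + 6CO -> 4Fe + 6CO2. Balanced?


Equation: 2Fe2O3 + 6CO -> 4Fe + 6CO2
Check atoms: C: 6=6, Fe: 4=4, O: 12=12
Balanced

Yes, balanced


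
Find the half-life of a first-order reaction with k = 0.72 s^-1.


t½ = ln2/k = 0.693147/(0.72 s^-1)
= 0.9627 s

0.9627 s


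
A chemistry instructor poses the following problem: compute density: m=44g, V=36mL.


ρ = mass/volume
= 44/36
= 1.222 g/mL

1.222 g/mL


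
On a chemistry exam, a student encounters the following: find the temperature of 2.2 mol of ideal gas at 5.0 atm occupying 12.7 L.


PV = nRT  (R = 0.08206 L·atm/(mol·K))
T = PV/(nR) = 5.0×12.7/(2.2×0.08206)
= 63.50/0.180532
= 351.74 K

351.74 K


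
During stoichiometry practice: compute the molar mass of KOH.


M(KOH) = 1×39.1 + 1×16.0 + 1×1.008
= 39.1 + 16.0 + 1.01
= 56.11 g/mol

56.11 g/mol


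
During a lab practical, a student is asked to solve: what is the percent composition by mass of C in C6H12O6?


M(C6H12O6) = 6×12.01 + 12×1.008 + 6×16.0 = 180.156 g/mol
Mass of C = 6 × 12.01 = 72.06 g/mol
% C = 72.06/180.156 × 100 = 40.00%

40.00%


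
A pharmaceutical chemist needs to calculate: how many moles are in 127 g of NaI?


M(NaI) = 149.89 g/mol
n = mass/M = 127/149.89 = 0.8473 mol

0.8473 mol


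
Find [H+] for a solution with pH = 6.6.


[H+] = 10^(-pH) = 10^(-6.6)
= 2.51×10^-7 M

2.51×10^-7 M


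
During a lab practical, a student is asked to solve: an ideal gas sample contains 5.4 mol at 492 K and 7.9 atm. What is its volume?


PV = nRT  (R = 0.08206 L·atm/(mol·K))
V = nRT/P = 5.4×0.08206×492/7.9
= 27.597 L

27.597 L


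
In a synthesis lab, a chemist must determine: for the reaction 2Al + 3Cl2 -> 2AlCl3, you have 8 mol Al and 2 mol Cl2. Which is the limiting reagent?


Mole ratio available / coefficient:
  Al: 8/2 = 4.000
  Cl2: 2/3 = 0.667
Smaller ratio is limiting.

Cl2


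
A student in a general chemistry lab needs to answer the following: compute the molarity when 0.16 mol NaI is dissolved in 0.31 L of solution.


M = n/V = 0.16/0.31 = 0.516 mol/L

0.516 M


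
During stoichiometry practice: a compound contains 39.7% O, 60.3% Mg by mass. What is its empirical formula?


Assume 100 g sample. Moles of each element:
  O: 39.7/16.0 = 2.481 mol
  Mg: 60.3/24.31 = 2.48 mol
Divide by smallest (2.48):
  O: 2.481/2.48 = 1.0
  Mg: 2.48/2.48 = 1.0
Empirical formula: MgO

MgO


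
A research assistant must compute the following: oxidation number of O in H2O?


O is usually -2
Oxidation number: -2

-2


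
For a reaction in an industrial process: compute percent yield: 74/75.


% yield = actual/theoretical × 100
= 74/75 × 100
= 98.67%

98.67%


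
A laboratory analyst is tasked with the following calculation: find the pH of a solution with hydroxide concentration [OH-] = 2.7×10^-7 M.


pOH = -log10([OH-]) = -log10(2.7×10^-7)
= 7 - log10(2.7) = 6.57
pH = 14 - pOH = 14 - 6.57 = 7.43

7.43


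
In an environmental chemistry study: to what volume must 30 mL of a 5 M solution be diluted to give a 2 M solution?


C1V1 = C2V2
5 × 30 = 2 × V2
V2 = 150/2 = 75.0 mL

75.0 mL


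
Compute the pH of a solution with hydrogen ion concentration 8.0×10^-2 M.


pH = -log10([H+]) = -log10(8.0×10^-2)
= 2 - log10(8.0)
= 2 - 0.9
= 1.1

1.1


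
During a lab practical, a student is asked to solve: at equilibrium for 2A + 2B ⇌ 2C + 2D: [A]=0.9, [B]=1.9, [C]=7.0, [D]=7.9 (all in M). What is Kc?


Kc = [C]^2[D]^2/([A]^2[B]^2)
= (7.0^2 × 7.9^2)/(0.9^2 × 1.9^2)
= 3058.09/2.9241
= 1046

1046


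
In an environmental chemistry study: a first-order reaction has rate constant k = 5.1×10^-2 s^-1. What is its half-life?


t½ = ln2/k = 0.693147/(5.1×10^-2 s^-1)
= 13.59 s

13.59 s


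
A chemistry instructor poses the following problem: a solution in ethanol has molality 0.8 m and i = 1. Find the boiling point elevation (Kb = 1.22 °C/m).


ΔTb = Kb × m × i
= 1.22 × 0.8 × 1
= 0.976 °C

0.976 °C


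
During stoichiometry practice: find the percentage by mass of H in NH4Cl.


M(NH4Cl) = 1×14.01 + 4×1.008 + 1×35.45 = 53.492 g/mol
Mass of H = 4 × 1.008 = 4.032 g/mol
% H = 4.032/53.492 × 100 = 7.54%

7.54%


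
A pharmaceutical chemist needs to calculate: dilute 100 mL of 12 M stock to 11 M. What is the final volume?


C1V1 = C2V2
12 × 100 = 11 × V2
V2 = 1200/11 = 109.09 mL

109.09 mL


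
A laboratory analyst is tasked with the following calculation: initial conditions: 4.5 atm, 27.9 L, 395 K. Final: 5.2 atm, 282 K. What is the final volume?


P1V1/T1 = P2V2/T2
V2 = P1V1T2/(T1P2)
= 4.5×27.9×282/(395×5.2)
= 17.237 L

17.237 L


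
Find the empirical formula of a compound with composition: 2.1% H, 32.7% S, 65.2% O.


Assume 100 g sample. Moles of each element:
  H: 2.1/1.008 = 2.083 mol
  S: 32.7/32.07 = 1.02 mol
  O: 65.2/16.0 = 4.075 mol
Divide by smallest (1.02):
  H: 2.083/1.02 = 2.04
  S: 1.02/1.02 = 1.0
  O: 4.075/1.02 = 4.0
Empirical formula: H2SO4

H2SO4


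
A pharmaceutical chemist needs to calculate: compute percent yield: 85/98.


% yield = actual/theoretical × 100
= 85/98 × 100
= 86.73%

86.73%


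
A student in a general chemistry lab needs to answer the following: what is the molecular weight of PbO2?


M(PbO2) = 1×207.2 + 2×16.0
= 207.2 + 32.0
= 239.2 g/mol

239.2 g/mol


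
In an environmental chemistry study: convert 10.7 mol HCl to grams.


M(HCl) = 36.46 g/mol
mass = n × M = 10.7 × 36.46 = 390.12 g

390.12 g


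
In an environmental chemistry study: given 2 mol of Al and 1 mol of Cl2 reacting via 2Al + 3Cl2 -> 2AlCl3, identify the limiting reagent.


Mole ratio available / coefficient:
  Al: 2/2 = 1.000
  Cl2: 1/3 = 0.333
Smaller ratio is limiting.

Cl2


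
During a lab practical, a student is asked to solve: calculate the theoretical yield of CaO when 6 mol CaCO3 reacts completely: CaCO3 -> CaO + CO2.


Mole ratio CaO:CaCO3 = 1:1
n(CaO) = 6 × 1/1 = 6.000 mol
mass = 6.000 × 56.08 = 336.48 g

336.48 g


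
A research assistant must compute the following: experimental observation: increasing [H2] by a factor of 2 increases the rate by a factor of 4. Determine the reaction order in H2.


rate ∝ [H2]^n
2^n = 4 → n = 2
Order in H2: 2

2


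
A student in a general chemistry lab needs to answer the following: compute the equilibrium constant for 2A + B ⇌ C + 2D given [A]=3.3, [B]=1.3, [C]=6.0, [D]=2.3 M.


Kc = [C][D]^2/([A]^2[B])
= (6.0^1 × 2.3^2)/(3.3^2 × 1.3^1)
= 31.74/14.157
= 2.242

2.242


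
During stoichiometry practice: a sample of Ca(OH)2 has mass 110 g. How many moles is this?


M(Ca(OH)2) = 74.1 g/mol
n = mass/M = 110/74.1 = 1.4845 mol

1.4845 mol


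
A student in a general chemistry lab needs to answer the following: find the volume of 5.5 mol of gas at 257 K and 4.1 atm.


PV = nRT  (R = 0.08206 L·atm/(mol·K))
V = nRT/P = 5.5×0.08206×257/4.1
= 28.291 L

28.291 L


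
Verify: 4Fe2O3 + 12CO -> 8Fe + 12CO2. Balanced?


Equation: 4Fe2O3 + 12CO -> 8Fe + 12CO2
Check atoms: C: 12=12, Fe: 8=8, O: 24=24
Balanced

Yes, balanced


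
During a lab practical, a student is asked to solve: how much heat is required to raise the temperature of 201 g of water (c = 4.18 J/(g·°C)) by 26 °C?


q = mcΔT = 201 × 4.18 × 26
= 21844.68 J

21844.68 J


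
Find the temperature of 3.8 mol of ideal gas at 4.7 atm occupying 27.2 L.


PV = nRT  (R = 0.08206 L·atm/(mol·K))
T = PV/(nR) = 4.7×27.2/(3.8×0.08206)
= 127.84/0.311828
= 409.97 K

409.97 K


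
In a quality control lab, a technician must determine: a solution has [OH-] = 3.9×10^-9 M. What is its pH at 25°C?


pOH = -log10([OH-]) = -log10(3.9×10^-9)
= 9 - log10(3.9) = 8.41
pH = 14 - pOH = 14 - 8.41 = 5.59

5.59


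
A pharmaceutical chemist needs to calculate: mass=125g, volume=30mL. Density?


ρ = mass/volume
= 125/30
= 4.167 g/mL

4.167 g/mL


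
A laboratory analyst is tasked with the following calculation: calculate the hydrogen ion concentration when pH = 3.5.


[H+] = 10^(-pH) = 10^(-3.5)
= 3.16×10^-4 M

3.16×10^-4 M


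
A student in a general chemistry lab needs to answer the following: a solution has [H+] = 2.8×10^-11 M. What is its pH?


pH = -log10([H+]) = -log10(2.8×10^-11)
= 11 - log10(2.8)
= 11 - 0.45
= 10.55

10.55


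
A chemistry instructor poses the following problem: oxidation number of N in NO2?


x + 2(-2) = 0, so x = +4
Oxidation number: +4

+4


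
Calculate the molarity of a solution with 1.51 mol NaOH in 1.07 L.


M = n/V = 1.51/1.07 = 1.411 mol/L

1.411 M


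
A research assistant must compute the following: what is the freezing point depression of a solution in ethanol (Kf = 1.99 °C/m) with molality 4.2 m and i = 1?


ΔTf = Kf × m × i
= 1.99 × 4.2 × 1
= 8.358 °C

8.358 °C


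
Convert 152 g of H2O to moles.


M(H2O) = 18.02 g/mol
n = mass/M = 152/18.02 = 8.4351 mol

8.4351 mol


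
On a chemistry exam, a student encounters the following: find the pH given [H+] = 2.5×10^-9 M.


pH = -log10([H+]) = -log10(2.5×10^-9)
= 9 - log10(2.5)
= 9 - 0.4
= 8.6

8.6


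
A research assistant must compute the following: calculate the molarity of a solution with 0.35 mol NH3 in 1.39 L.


M = n/V = 0.35/1.39 = 0.252 mol/L

0.252 M


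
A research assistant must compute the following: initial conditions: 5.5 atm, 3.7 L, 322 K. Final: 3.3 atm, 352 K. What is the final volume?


P1V1/T1 = P2V2/T2
V2 = P1V1T2/(T1P2)
= 5.5×3.7×352/(322×3.3)
= 6.741 L

6.741 L


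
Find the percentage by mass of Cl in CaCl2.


M(CaCl2) = 1×40.08 + 2×35.45 = 110.98 g/mol
Mass of Cl = 2 × 35.45 = 70.90 g/mol
% Cl = 70.90/110.98 × 100 = 63.89%

63.89%


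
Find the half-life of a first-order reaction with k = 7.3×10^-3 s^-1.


t½ = ln2/k = 0.693147/(7.3×10^-3 s^-1)
= 94.95 s

94.95 s


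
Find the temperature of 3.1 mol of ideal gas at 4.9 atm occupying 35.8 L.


PV = nRT  (R = 0.08206 L·atm/(mol·K))
T = PV/(nR) = 4.9×35.8/(3.1×0.08206)
= 175.42/0.254386
= 689.58 K

689.58 K


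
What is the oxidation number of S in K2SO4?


2(+1) + x + 4(-2) = 0, so x = +6
Oxidation number: +6

+6


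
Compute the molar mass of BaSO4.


M(BaSO4) = 1×137.33 + 1×32.07 + 4×16.0
= 137.33 + 32.07 + 64.0
= 233.4 g/mol

233.4 g/mol


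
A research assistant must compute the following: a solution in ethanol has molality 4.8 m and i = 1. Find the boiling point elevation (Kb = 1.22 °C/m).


ΔTb = Kb × m × i
= 1.22 × 4.8 × 1
= 5.856 °C

5.856 °C


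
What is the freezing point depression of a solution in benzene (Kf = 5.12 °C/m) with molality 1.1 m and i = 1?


ΔTf = Kf × m × i
= 5.12 × 1.1 × 1
= 5.632 °C

5.632 °C


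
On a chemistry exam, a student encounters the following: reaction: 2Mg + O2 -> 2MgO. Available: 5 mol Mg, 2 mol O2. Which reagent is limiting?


Mole ratio available / coefficient:
  Mg: 5/2 = 2.500
  O2: 2/1 = 2.000
Smaller ratio is limiting.

O2


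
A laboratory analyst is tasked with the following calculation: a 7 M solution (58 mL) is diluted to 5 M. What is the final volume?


C1V1 = C2V2
7 × 58 = 5 × V2
V2 = 406/5 = 81.2 mL

81.2 mL


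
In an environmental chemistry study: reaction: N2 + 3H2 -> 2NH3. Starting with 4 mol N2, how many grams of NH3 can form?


Mole ratio NH3:N2 = 2:1
n(NH3) = 4 × 2/1 = 8.000 mol
mass = 8.000 × 17.03 = 136.24 g

136.24 g


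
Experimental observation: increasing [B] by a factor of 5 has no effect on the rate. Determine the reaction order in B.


rate ∝ [B]^n
rate ∝ [B]^0
Order in B: 0

0


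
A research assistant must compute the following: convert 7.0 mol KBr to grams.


M(KBr) = 119.0 g/mol
mass = n × M = 7.0 × 119.0 = 833.00 g

833.00 g


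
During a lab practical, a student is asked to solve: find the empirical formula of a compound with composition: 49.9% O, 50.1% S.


Assume 100 g sample. Moles of each element:
  O: 49.9/16.0 = 3.119 mol
  S: 50.1/32.07 = 1.562 mol
Divide by smallest (1.562):
  O: 3.119/1.562 = 2.0
  S: 1.562/1.562 = 1.0
Empirical formula: SO2

SO2


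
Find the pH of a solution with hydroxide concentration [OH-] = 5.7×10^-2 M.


pOH = -log10([OH-]) = -log10(5.7×10^-2)
= 2 - log10(5.7) = 1.24
pH = 14 - pOH = 14 - 1.24 = 12.76

12.76


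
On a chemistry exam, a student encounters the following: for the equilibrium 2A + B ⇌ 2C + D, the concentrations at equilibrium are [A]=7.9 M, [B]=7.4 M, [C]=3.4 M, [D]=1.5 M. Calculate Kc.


Kc = [C]^2[D]/([A]^2[B])
= (3.4^2 × 1.5^1)/(7.9^2 × 7.4^1)
= 17.34/461.834
= 0.03755

0.03755


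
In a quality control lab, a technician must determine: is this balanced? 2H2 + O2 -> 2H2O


Equation: 2H2 + O2 -> 2H2O
Check atoms: H: 4=4, O: 2=2
Balanced

Yes, balanced


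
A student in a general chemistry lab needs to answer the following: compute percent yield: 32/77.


% yield = actual/theoretical × 100
= 32/77 × 100
= 41.56%

41.56%


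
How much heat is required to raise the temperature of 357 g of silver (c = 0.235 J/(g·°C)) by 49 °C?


q = mcΔT = 357 × 0.235 × 49
= 4110.86 J

4110.86 J


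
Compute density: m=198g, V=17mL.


ρ = mass/volume
= 198/17
= 11.647 g/mL

11.647 g/mL


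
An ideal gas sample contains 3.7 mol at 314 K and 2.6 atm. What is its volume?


PV = nRT  (R = 0.08206 L·atm/(mol·K))
V = nRT/P = 3.7×0.08206×314/2.6
= 36.668 L

36.668 L


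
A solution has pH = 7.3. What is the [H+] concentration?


[H+] = 10^(-pH) = 10^(-7.3)
= 5.01×10^-8 M

5.01×10^-8 M


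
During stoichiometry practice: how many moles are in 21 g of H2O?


M(H2O) = 18.02 g/mol
n = mass/M = 21/18.02 = 1.1654 mol

1.1654 mol


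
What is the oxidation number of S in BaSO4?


(+2) + x + 4(-2) = 0, so x = +6
Oxidation number: +6

+6


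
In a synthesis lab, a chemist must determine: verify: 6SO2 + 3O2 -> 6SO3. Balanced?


Equation: 6SO2 + 3O2 -> 6SO3
Check atoms: O: 18=18, S: 6=6
Balanced

Yes, balanced


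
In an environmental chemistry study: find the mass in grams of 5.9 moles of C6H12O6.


M(C6H12O6) = 180.16 g/mol
mass = n × M = 5.9 × 180.16 = 1062.94 g

1062.94 g


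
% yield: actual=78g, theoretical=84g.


% yield = actual/theoretical × 100
= 78/84 × 100
= 92.86%

92.86%


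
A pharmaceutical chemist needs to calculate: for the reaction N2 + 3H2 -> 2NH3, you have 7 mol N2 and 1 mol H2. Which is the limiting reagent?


Mole ratio available / coefficient:
  N2: 7/1 = 7.000
  H2: 1/3 = 0.333
Smaller ratio is limiting.

H2


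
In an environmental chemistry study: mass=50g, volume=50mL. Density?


ρ = mass/volume
= 50/50
= 1.0 g/mL

1.0 g/mL


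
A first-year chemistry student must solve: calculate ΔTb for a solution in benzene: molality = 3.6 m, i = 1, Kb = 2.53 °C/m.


ΔTb = Kb × m × i
= 2.53 × 3.6 × 1
= 9.108 °C

9.108 °C


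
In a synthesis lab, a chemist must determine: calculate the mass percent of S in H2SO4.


M(H2SO4) = 2×1.008 + 1×32.07 + 4×16.0 = 98.086 g/mol
Mass of S = 1 × 32.07 = 32.07 g/mol
% S = 32.07/98.086 × 100 = 32.70%

32.70%


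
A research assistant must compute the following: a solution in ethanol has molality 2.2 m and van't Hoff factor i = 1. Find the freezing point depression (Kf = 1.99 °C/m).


ΔTf = Kf × m × i
= 1.99 × 2.2 × 1
= 4.378 °C

4.378 °C


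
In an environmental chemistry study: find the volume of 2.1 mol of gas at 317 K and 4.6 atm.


PV = nRT  (R = 0.08206 L·atm/(mol·K))
V = nRT/P = 2.1×0.08206×317/4.6
= 11.876 L

11.876 L


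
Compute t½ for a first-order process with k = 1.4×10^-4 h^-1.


t½ = ln2/k = 0.693147/(1.4×10^-4 h^-1)
= 4951 h

4951 h


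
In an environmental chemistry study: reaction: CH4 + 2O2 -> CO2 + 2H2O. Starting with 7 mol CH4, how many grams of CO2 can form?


Mole ratio CO2:CH4 = 1:1
n(CO2) = 7 × 1/1 = 7.000 mol
mass = 7.000 × 44.01 = 308.07 g

308.07 g


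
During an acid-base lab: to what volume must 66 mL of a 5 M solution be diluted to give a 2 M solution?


C1V1 = C2V2
5 × 66 = 2 × V2
V2 = 330/2 = 165.0 mL

165.0 mL


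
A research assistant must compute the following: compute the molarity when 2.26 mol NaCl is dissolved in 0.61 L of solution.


M = n/V = 2.26/0.61 = 3.705 mol/L

3.705 M


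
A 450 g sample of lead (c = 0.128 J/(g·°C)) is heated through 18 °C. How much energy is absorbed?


q = mcΔT = 450 × 0.128 × 18
= 1036.80 J

1036.80 J


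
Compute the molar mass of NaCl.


M(NaCl) = 1×22.99 + 1×35.45
= 22.99 + 35.45
= 58.44 g/mol

58.44 g/mol


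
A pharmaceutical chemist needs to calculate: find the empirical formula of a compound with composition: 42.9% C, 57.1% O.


Assume 100 g sample. Moles of each element:
  C: 42.9/12.01 = 3.572 mol
  O: 57.1/16.0 = 3.569 mol
Divide by smallest (3.569):
  C: 3.572/3.569 = 1.0
  O: 3.569/3.569 = 1.0
Empirical formula: CO

CO


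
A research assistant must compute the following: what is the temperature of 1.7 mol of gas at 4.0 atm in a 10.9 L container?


PV = nRT  (R = 0.08206 L·atm/(mol·K))
T = PV/(nR) = 4.0×10.9/(1.7×0.08206)
= 43.60/0.139502
= 312.54 K

312.54 K


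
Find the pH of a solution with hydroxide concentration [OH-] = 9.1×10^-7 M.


pOH = -log10([OH-]) = -log10(9.1×10^-7)
= 7 - log10(9.1) = 6.04
pH = 14 - pOH = 14 - 6.04 = 7.96

7.96


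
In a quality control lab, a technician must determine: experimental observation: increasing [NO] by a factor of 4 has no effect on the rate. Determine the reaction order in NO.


rate ∝ [NO]^n
rate ∝ [NO]^0
Order in NO: 0

0


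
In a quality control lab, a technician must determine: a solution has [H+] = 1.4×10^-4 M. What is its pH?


pH = -log10([H+]) = -log10(1.4×10^-4)
= 4 - log10(1.4)
= 4 - 0.15
= 3.85

3.85


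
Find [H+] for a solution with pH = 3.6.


[H+] = 10^(-pH) = 10^(-3.6)
= 2.51×10^-4 M

2.51×10^-4 M


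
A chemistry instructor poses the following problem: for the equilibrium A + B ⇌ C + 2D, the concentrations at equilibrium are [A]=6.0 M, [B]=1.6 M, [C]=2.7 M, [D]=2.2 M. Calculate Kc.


Kc = [C][D]^2/([A][B])
= (2.7^1 × 2.2^2)/(6.0^1 × 1.6^1)
= 13.068/9.6
= 1.361

1.361


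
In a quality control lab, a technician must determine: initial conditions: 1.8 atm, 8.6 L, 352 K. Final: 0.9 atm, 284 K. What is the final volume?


P1V1/T1 = P2V2/T2
V2 = P1V1T2/(T1P2)
= 1.8×8.6×284/(352×0.9)
= 13.877 L

13.877 L


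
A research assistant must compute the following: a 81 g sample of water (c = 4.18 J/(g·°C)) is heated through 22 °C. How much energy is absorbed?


q = mcΔT = 81 × 4.18 × 22
= 7448.76 J

7448.76 J


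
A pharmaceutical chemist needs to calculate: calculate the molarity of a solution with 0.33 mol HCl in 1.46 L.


M = n/V = 0.33/1.46 = 0.226 mol/L

0.226 M


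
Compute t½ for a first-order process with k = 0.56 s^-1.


t½ = ln2/k = 0.693147/(0.56 s^-1)
= 1.238 s

1.238 s


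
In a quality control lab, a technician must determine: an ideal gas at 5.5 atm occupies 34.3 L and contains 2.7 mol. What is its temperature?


PV = nRT  (R = 0.08206 L·atm/(mol·K))
T = PV/(nR) = 5.5×34.3/(2.7×0.08206)
= 188.65/0.221562
= 851.45 K

851.45 K


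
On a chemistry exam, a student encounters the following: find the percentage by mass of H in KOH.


M(KOH) = 1×39.1 + 1×16.0 + 1×1.008 = 56.108 g/mol
Mass of H = 1 × 1.008 = 1.008 g/mol
% H = 1.008/56.108 × 100 = 1.80%

1.80%


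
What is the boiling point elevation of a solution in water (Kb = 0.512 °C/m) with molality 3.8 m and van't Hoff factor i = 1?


ΔTb = Kb × m × i
= 0.512 × 3.8 × 1
= 1.9456 °C

1.9456 °C


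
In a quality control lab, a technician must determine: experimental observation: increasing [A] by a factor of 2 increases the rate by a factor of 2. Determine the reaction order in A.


rate ∝ [A]^n
2^n = 2 → n = 1
Order in A: 1

1


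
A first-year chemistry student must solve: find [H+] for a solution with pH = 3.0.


[H+] = 10^(-pH) = 10^(-3.0)
= 1.0×10^-3 M

1.0×10^-3 M


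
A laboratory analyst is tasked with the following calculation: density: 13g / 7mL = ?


ρ = mass/volume
= 13/7
= 1.857 g/mL

1.857 g/mL


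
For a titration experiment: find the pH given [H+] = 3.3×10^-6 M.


pH = -log10([H+]) = -log10(3.3×10^-6)
= 6 - log10(3.3)
= 6 - 0.52
= 5.48

5.48


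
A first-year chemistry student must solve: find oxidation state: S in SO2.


x + 2(-2) = 0, so x = +4
Oxidation number: +4

+4


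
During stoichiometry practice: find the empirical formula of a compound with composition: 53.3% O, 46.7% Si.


Assume 100 g sample. Moles of each element:
  O: 53.3/16.0 = 3.331 mol
  Si: 46.7/28.09 = 1.663 mol
Divide by smallest (1.663):
  O: 3.331/1.663 = 2.0
  Si: 1.663/1.663 = 1.0
Empirical formula: SiO2

SiO2


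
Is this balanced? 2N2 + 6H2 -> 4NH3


Equation: 2N2 + 6H2 -> 4NH3
Check atoms: H: 12=12, N: 4=4
Balanced

Yes, balanced


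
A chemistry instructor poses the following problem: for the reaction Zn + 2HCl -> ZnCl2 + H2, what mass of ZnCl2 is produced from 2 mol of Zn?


Mole ratio ZnCl2:Zn = 1:1
n(ZnCl2) = 2 × 1/1 = 2.000 mol
mass = 2.000 × 136.28 = 272.56 g

272.56 g
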